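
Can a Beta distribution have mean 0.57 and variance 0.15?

Yes

For any Beta, Var(X) < E[X]·(1−E[X]).
Here μ(1−μ) = 0.57×0.43 = 0.2451, and 0.15 < 0.2451.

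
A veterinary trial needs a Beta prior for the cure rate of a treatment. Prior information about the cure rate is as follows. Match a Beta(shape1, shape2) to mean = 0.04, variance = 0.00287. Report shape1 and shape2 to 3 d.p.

shape1 = 0.495, shape2 = 11.885

By moment matching, shape1+shape2 = μ(1−μ)/σ² − 1 = (0.04·0.96)/0.00287 − 1 = 13.3798 − 1 = 12.3798.
Since shape1/(shape1+shape2) = μ, shape1 = 0.04·12.3798 = 0.495 and shape2 = 0.96·12.3798 = 11.885.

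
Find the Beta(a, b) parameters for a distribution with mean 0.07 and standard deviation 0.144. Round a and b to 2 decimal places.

Variance = 0.144² = 0.020736. The moment-matching identity a+b = μ(1−μ)/Var − 1 gives
a+b = 0.0651/0.020736 − 1 = 2.1395, so a = μ·2.1395 = 0.15 and b = (1−μ)·2.1395 = 1.99.

a = 0.15, b = 1.99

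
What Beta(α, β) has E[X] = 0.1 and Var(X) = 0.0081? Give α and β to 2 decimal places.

By moment matching, α+β = μ(1−μ)/σ² − 1 = (0.1·0.9)/0.0081 − 1 = 11.1111 − 1 = 10.1111.
Since α/(α+β) = μ, α = 0.1·10.1111 = 1.01 and β = 0.9·10.1111 = 9.10.

α = 1.01, β = 9.10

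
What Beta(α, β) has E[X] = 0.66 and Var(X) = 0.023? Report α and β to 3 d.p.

α = 5.779, β = 2.977

By moment matching, α+β = μ(1−μ)/σ² − 1 = (0.66·0.34)/0.023 − 1 = 9.7565 − 1 = 8.7565.
Since α/(α+β) = μ, α = 0.66·8.7565 = 5.779 and β = 0.34·8.7565 = 2.977.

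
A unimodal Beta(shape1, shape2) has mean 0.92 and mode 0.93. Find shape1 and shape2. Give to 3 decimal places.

shape1 = 79.120, shape2 = 6.880

With s = shape1+shape2: μ = shape1/s and mode = (shape1−1)/(s−2). Eliminating shape1 = μs,
μs − 1 = m(s−2) ⇒ s(μ−m) = 1−2m ⇒ s = -0.86/-0.01 = 86.0000.
So shape1 = μs = 79.120, shape2 = (1−μ)s = 6.880.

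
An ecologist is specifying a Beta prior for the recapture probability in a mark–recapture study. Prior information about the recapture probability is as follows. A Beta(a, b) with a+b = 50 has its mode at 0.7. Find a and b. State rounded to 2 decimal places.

a = 34.60, b = 15.40

Mode = (a−1)/(κ−2) with κ = a+b, so a−1 = 0.7·48 = 33.60.
a = 34.60; b = κ − a = 15.40.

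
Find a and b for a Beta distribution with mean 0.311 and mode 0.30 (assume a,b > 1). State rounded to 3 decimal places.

With s = a+b: μ = a/s and mode = (a−1)/(s−2). Eliminating a = μs,
μs − 1 = m(s−2) ⇒ s(μ−m) = 1−2m ⇒ s = 0.40/0.011 = 36.3636.
So a = μs = 11.309, b = (1−μ)s = 25.055.

a = 11.309, b = 25.055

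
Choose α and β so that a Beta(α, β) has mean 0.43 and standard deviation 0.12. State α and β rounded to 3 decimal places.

α = 6.889, β = 9.132

Variance = 0.12² = 0.0144. The moment-matching identity α+β = μ(1−μ)/Var − 1 gives
α+β = 0.2451/0.0144 − 1 = 16.0208, so α = μ·16.0208 = 6.889 and β = (1−μ)·16.0208 = 9.132.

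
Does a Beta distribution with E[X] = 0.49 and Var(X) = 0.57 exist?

For any Beta, Var(X) < E[X]·(1−E[X]).
Here μ(1−μ) = 0.49×0.51 = 0.2499, and 0.57 ≥ 0.2499.

No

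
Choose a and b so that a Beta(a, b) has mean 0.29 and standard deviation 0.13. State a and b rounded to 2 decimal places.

σ² = 0.13² = 0.0169.
With s = a+b, Var = μ(1−μ)/(s+1), so s+1 = (0.29×0.71)/0.0169 = 12.1834 and s = 11.1834.
a = μs = 3.24, b = (1−μ)s = 7.94.

a = 3.24, b = 7.94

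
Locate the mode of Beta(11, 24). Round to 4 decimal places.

With α,β > 1, mode = (α−1)/(α+β−2) = 10/33 = 0.3030.

0.3030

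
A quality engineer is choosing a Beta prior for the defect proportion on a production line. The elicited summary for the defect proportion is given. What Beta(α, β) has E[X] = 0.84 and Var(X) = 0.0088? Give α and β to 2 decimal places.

Write ν = α+β; then α = μν and Var = μ(1−μ)/(ν+1).
ν = μ(1−μ)/Var − 1 = 0.1344/0.0088 − 1 = 14.2727.
α = 0.84·14.2727 = 11.99, β = 0.16·14.2727 = 2.28.

α = 11.99, β = 2.28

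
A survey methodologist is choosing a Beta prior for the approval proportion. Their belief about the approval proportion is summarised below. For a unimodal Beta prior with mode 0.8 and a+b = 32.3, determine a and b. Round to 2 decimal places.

a = 25.24, b = 7.06

For a,b>1 the mode is (a−1)/(a+b−2), so a = mode·(κ−2)+1 = 0.8×30.3+1 = 25.24.
And b = (1−mode)·(κ−2)+1 = 0.2×30.3+1 = 7.06.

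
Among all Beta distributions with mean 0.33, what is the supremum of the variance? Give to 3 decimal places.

0.221

Var = μ(1−μ)/(α+β+1), which approaches μ(1−μ) as α+β → 0.
So the supremum is μ(1−μ) = 0.33×0.67 = 0.221.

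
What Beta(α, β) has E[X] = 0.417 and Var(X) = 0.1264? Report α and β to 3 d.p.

α = 0.385, β = 0.538

Write ν = α+β; then α = μν and Var = μ(1−μ)/(ν+1).
ν = μ(1−μ)/Var − 1 = 0.243111/0.1264 − 1 = 0.9233.
α = 0.417·0.9233 = 0.385, β = 0.583·0.9233 = 0.538.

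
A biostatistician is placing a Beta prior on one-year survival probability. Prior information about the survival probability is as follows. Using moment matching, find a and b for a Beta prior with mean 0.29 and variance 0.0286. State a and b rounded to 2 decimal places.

By moment matching, a+b = μ(1−μ)/σ² − 1 = (0.29·0.71)/0.0286 − 1 = 7.1993 − 1 = 6.1993.
Since a/(a+b) = μ, a = 0.29·6.1993 = 1.80 and b = 0.71·6.1993 = 4.40.

a = 1.80, b = 4.40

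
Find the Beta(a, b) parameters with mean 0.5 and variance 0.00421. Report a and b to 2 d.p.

Write ν = a+b; then a = μν and Var = μ(1−μ)/(ν+1).
ν = μ(1−μ)/Var − 1 = 0.25/0.00421 − 1 = 58.3824.
a = 0.5·58.3824 = 29.19, b = 0.5·58.3824 = 29.19.

a = 29.19, b = 29.19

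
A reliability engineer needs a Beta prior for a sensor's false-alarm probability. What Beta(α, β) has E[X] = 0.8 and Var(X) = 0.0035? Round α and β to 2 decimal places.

Let s = α+β. The Beta variance is μ(1−μ)/(s+1).
So s+1 = μ(1−μ)/σ² = (0.8×0.2)/0.0035 = 0.16/0.0035 = 45.7143, giving s = 44.7143.
Then α = μs = 0.8×44.7143 = 35.77 and β = (1−μ)s = 0.2×44.7143 = 8.94.

α = 35.77, β = 8.94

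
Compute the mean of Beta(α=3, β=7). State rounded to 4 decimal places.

E[X] = α/(α+β) = 3/10 = 0.3000.

0.3000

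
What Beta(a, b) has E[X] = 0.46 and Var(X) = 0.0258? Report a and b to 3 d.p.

a = 3.969, b = 4.659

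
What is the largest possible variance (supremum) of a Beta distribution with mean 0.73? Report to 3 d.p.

0.197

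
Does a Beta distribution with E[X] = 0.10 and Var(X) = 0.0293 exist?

For any Beta, Var(X) < E[X]·(1−E[X]).
Here μ(1−μ) = 0.10×0.90 = 0.0900, and 0.0293 < 0.0900.

Yes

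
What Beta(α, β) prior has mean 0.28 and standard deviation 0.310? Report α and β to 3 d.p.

α = 0.307, β = 0.790

First σ² = 0.096100. Setting α = μn, β = (1−μ)n with n = α+β,
μ(1−μ)/(n+1) = 0.096100 ⇒ n+1 = 0.2016/0.096100 = 2.0978 ⇒ n = 1.0978.
Hence α = 0.28×1.0978 = 0.307, β = 0.72×1.0978 = 0.790.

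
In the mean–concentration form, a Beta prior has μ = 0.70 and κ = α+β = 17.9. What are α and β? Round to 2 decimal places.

α = 12.53, β = 5.37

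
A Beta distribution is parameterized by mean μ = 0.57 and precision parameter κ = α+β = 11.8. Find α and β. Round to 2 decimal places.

α = μκ = 0.57×11.8 = 6.73 and β = (1−μ)κ = 0.43×11.8 = 5.07.

α = 6.73, β = 5.07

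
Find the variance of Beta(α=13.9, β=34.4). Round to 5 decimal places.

0.00416

Var = αβ/[(α+β)²(α+β+1)] = (13.9×34.4)/(48.3²×49.3) = 478.16/115011.477 = 0.00416.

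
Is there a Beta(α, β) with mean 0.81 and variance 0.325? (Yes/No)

A Beta with mean μ has variance μ(1−μ)/(α+β+1) < μ(1−μ).
Here μ(1−μ) = 0.81×0.19 = 0.1539, and 0.325 ≥ 0.1539.

No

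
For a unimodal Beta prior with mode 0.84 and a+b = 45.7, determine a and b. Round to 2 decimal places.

Since the density peak of Beta(a,b) is at (a−1)/(a+b−2),
a = 1 + 0.84(45.7−2) = 37.71 and b = 45.7 − 37.71 = 7.99.

a = 37.71, b = 7.99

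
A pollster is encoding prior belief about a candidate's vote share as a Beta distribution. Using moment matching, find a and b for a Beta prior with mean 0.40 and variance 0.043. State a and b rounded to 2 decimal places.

a = 1.83, b = 2.75

Write ν = a+b; then a = μν and Var = μ(1−μ)/(ν+1).
ν = μ(1−μ)/Var − 1 = 0.2400/0.043 − 1 = 4.5814.
a = 0.40·4.5814 = 1.83, b = 0.60·4.5814 = 2.75.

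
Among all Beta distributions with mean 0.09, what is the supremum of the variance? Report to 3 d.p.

0.082

Var = μ(1−μ)/(α+β+1), which approaches μ(1−μ) as α+β → 0.
So the supremum is μ(1−μ) = 0.09×0.91 = 0.082.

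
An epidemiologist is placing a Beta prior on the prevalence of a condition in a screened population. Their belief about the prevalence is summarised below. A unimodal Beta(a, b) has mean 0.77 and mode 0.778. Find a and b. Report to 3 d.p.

a = 53.515, b = 15.985

Let s = a+b. Mean gives a = μs = 0.77s; mode gives (a−1)/(s−2) = 0.778.
Substituting: 0.77s − 1 = 0.778(s−2) = 0.778s − 1.556, so -0.008s = -0.556 and s = 69.5000.
Then a = 0.77×69.5000 = 53.515 and b = s−a = 15.985.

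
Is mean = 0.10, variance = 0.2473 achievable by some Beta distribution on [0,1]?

No

For any Beta, Var(X) < E[X]·(1−E[X]).
Here μ(1−μ) = 0.10×0.90 = 0.0900, and 0.2473 ≥ 0.0900.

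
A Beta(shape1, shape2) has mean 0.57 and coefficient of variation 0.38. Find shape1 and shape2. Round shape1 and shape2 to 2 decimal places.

shape1 = 2.41, shape2 = 1.82

Var = (CV·μ)² = (0.38×0.57)² = 0.046916.
shape1+shape2 = μ(1−μ)/Var − 1 = 0.2451/0.046916 − 1 = 4.2243.
Thus shape1 = 0.57·4.2243 = 2.41 and shape2 = 0.43·4.2243 = 1.82.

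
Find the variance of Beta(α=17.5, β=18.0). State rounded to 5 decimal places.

0.00685

Var = αβ/[(α+β)²(α+β+1)] = (17.5×18.0)/(35.5²×36.5) = 315.00/45999.125 = 0.00685.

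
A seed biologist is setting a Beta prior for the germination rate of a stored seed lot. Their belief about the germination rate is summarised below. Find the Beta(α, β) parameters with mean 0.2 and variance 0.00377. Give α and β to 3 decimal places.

Write ν = α+β; then α = μν and Var = μ(1−μ)/(ν+1).
ν = μ(1−μ)/Var − 1 = 0.16/0.00377 − 1 = 41.4403.
α = 0.2·41.4403 = 8.288, β = 0.8·41.4403 = 33.152.

α = 8.288, β = 33.152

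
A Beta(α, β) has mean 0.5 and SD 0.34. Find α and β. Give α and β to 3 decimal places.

α = 0.581, β = 0.581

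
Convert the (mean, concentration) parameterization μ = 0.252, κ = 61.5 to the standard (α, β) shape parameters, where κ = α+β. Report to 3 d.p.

α = μκ = 0.252×61.5 = 15.498 and β = (1−μ)κ = 0.748×61.5 = 46.002.

α = 15.498, β = 46.002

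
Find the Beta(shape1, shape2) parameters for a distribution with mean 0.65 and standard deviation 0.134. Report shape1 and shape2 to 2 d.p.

shape1 = 7.59, shape2 = 4.08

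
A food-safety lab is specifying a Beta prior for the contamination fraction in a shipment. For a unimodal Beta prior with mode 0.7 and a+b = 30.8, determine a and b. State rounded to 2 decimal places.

Since the density peak of Beta(a,b) is at (a−1)/(a+b−2),
a = 1 + 0.7(30.8−2) = 21.16 and b = 30.8 − 21.16 = 9.64.

a = 21.16, b = 9.64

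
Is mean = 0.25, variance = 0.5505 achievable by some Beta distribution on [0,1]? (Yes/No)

No

For any Beta, Var(X) < E[X]·(1−E[X]).
Here μ(1−μ) = 0.25×0.75 = 0.1875, and 0.5505 ≥ 0.1875.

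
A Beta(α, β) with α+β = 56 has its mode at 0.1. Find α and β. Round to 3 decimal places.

Mode = (α−1)/(κ−2) with κ = α+β, so α−1 = 0.1·54 = 5.400.
α = 6.400; β = κ − α = 49.600.

α = 6.400, β = 49.600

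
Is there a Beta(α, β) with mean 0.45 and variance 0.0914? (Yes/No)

The Beta variance bound is σ² < μ(1−μ).
Here μ(1−μ) = 0.45×0.55 = 0.2475, and 0.0914 < 0.2475.

Yes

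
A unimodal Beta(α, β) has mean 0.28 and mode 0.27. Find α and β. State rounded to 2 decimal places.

α = 12.88, β = 33.12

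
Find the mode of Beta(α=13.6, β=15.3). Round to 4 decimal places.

0.4684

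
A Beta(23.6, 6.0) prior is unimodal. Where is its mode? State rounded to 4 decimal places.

The density x^(α−1)(1−x)^(β−1) is maximised at (α−1)/(α+β−2) = 22.6/27.6 = 0.8188.

0.8188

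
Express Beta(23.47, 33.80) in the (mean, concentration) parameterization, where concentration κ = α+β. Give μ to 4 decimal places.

μ = 0.4098, κ = 57.27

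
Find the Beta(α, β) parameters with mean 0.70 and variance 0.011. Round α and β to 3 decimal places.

α = 12.664, β = 5.427

Let s = α+β. The Beta variance is μ(1−μ)/(s+1).
So s+1 = μ(1−μ)/σ² = (0.70×0.30)/0.011 = 0.2100/0.011 = 19.0909, giving s = 18.0909.
Then α = μs = 0.70×18.0909 = 12.664 and β = (1−μ)s = 0.30×18.0909 = 5.427.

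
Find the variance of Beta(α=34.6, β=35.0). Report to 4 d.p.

0.0035

μ = 34.6/69.6 = 0.497126; Var = μ(1−μ)/(α+β+1) = 0.2499917/70.6 = 0.0035.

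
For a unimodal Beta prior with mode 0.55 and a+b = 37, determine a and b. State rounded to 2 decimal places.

a = 20.25, b = 16.75

For a,b>1 the mode is (a−1)/(a+b−2), so a = mode·(κ−2)+1 = 0.55×35+1 = 20.25.
And b = (1−mode)·(κ−2)+1 = 0.45×35+1 = 16.75.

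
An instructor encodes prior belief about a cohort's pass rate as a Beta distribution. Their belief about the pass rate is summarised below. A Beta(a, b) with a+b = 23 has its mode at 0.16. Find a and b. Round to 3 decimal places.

For a,b>1 the mode is (a−1)/(a+b−2), so a = mode·(κ−2)+1 = 0.16×21+1 = 4.360.
And b = (1−mode)·(κ−2)+1 = 0.84×21+1 = 18.640.

a = 4.360, b = 18.640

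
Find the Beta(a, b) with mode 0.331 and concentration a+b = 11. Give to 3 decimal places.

a = 3.979, b = 7.021

Since the density peak of Beta(a,b) is at (a−1)/(a+b−2),
a = 1 + 0.331(11−2) = 3.979 and b = 11 − 3.979 = 7.021.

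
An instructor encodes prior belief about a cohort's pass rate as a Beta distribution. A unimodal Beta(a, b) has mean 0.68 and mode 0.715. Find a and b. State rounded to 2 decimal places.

a = 8.35, b = 3.93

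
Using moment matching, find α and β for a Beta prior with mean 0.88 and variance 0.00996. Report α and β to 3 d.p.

By moment matching, α+β = μ(1−μ)/σ² − 1 = (0.88·0.12)/0.00996 − 1 = 10.6024 − 1 = 9.6024.
Since α/(α+β) = μ, α = 0.88·9.6024 = 8.450 and β = 0.12·9.6024 = 1.152.

α = 8.450, β = 1.152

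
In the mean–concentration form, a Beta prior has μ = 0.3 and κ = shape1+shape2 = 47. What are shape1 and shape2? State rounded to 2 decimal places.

shape1 = 14.10, shape2 = 32.90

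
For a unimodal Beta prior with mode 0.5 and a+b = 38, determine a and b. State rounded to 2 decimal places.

a = 19.00, b = 19.00

Mode = (a−1)/(κ−2) with κ = a+b, so a−1 = 0.5·36 = 18.00.
a = 19.00; b = κ − a = 19.00.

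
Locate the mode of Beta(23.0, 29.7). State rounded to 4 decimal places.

With α,β > 1, mode = (α−1)/(α+β−2) = 22.0/50.7 = 0.4339.

0.4339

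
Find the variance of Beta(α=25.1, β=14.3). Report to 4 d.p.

0.0057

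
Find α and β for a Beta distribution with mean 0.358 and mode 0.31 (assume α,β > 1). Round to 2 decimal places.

α = 2.83, β = 5.08

With s = α+β: μ = α/s and mode = (α−1)/(s−2). Eliminating α = μs,
μs − 1 = m(s−2) ⇒ s(μ−m) = 1−2m ⇒ s = 0.38/0.048 = 7.9167.
So α = μs = 2.83, β = (1−μ)s = 5.08.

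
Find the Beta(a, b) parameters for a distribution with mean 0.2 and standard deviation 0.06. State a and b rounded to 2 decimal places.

a = 8.69, b = 34.76

First σ² = 0.0036. Setting a = μn, b = (1−μ)n with n = a+b,
μ(1−μ)/(n+1) = 0.0036 ⇒ n+1 = 0.16/0.0036 = 44.4444 ⇒ n = 43.4444.
Hence a = 0.2×43.4444 = 8.69, b = 0.8×43.4444 = 34.76.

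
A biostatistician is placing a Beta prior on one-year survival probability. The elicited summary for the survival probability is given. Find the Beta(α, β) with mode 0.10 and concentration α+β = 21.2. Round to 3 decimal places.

α = 2.920, β = 18.280

Mode = (α−1)/(κ−2) with κ = α+β, so α−1 = 0.10·19.2 = 1.920.
α = 2.920; β = κ − α = 18.280.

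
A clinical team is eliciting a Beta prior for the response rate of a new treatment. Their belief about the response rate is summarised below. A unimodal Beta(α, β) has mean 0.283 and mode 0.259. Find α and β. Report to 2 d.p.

Let s = α+β. Mean gives α = μs = 0.283s; mode gives (α−1)/(s−2) = 0.259.
Substituting: 0.283s − 1 = 0.259(s−2) = 0.259s − 0.518, so 0.024s = 0.482 and s = 20.0833.
Then α = 0.283×20.0833 = 5.68 and β = s−α = 14.40.

α = 5.68, β = 14.40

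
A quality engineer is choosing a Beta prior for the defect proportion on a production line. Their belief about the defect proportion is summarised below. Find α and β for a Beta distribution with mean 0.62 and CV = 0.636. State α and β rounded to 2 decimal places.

α = 0.32, β = 0.20

Var = (CV·μ)² = (0.636×0.62)² = 0.155488.
α+β = μ(1−μ)/Var − 1 = 0.2356/0.155488 − 1 = 0.5152.
Thus α = 0.62·0.5152 = 0.32 and β = 0.38·0.5152 = 0.20.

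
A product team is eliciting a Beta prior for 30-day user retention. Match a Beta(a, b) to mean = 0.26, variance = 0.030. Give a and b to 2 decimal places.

a = 1.41, b = 4.01

Write ν = a+b; then a = μν and Var = μ(1−μ)/(ν+1).
ν = μ(1−μ)/Var − 1 = 0.1924/0.030 − 1 = 5.4133.
a = 0.26·5.4133 = 1.41, b = 0.74·5.4133 = 4.01.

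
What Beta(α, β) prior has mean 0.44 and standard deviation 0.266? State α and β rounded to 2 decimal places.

Variance = 0.266² = 0.070756. The moment-matching identity α+β = μ(1−μ)/Var − 1 gives
α+β = 0.2464/0.070756 − 1 = 2.4824, so α = μ·2.4824 = 1.09 and β = (1−μ)·2.4824 = 1.39.

α = 1.09, β = 1.39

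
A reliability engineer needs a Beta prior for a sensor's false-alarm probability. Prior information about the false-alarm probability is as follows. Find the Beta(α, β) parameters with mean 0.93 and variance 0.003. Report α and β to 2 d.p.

α = 19.25, β = 1.45

Write ν = α+β; then α = μν and Var = μ(1−μ)/(ν+1).
ν = μ(1−μ)/Var − 1 = 0.0651/0.003 − 1 = 20.7000.
α = 0.93·20.7000 = 19.25, β = 0.07·20.7000 = 1.45.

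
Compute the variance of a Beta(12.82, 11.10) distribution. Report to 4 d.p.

Var = αβ/[(α+β)²(α+β+1)] = (12.82×11.10)/(23.92²×24.92) = 142.3020/14258.386688 = 0.0100.

0.0100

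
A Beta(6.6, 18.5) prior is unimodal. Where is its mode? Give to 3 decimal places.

0.242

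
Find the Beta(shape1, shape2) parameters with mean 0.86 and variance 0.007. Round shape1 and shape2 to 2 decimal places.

Let s = shape1+shape2. The Beta variance is μ(1−μ)/(s+1).
So s+1 = μ(1−μ)/σ² = (0.86×0.14)/0.007 = 0.1204/0.007 = 17.2000, giving s = 16.2000.
Then shape1 = μs = 0.86×16.2000 = 13.93 and shape2 = (1−μ)s = 0.14×16.2000 = 2.27.

shape1 = 13.93, shape2 = 2.27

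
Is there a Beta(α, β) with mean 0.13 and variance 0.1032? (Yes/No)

Yes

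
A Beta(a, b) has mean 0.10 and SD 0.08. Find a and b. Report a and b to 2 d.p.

Variance = 0.08² = 0.0064. The moment-matching identity a+b = μ(1−μ)/Var − 1 gives
a+b = 0.0900/0.0064 − 1 = 13.0625, so a = μ·13.0625 = 1.31 and b = (1−μ)·13.0625 = 11.76.

a = 1.31, b = 11.76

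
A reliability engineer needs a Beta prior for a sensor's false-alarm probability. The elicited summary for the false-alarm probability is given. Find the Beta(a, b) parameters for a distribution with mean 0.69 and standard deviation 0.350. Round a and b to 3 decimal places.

a = 0.515, b = 0.231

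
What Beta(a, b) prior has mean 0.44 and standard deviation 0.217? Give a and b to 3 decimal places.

a = 1.862, b = 2.370

First σ² = 0.047089. Setting a = μn, b = (1−μ)n with n = a+b,
μ(1−μ)/(n+1) = 0.047089 ⇒ n+1 = 0.2464/0.047089 = 5.2326 ⇒ n = 4.2326.
Hence a = 0.44×4.2326 = 1.862, b = 0.56×4.2326 = 2.370.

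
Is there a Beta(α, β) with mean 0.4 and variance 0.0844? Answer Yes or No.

Yes

A Beta with mean μ has variance μ(1−μ)/(α+β+1) < μ(1−μ).
Here μ(1−μ) = 0.4×0.6 = 0.24, and 0.0844 < 0.24.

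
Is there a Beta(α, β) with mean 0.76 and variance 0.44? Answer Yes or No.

No

A Beta with mean μ has variance μ(1−μ)/(α+β+1) < μ(1−μ).
Here μ(1−μ) = 0.76×0.24 = 0.1824, and 0.44 ≥ 0.1824.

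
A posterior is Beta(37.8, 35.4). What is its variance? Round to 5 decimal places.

Var = αβ/[(α+β)²(α+β+1)] = (37.8×35.4)/(73.2²×74.2) = 1338.12/397581.408 = 0.00337.

0.00337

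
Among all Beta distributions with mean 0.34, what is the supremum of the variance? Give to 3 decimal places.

0.224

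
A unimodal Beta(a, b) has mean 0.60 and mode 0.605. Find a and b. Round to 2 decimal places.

a = 25.20, b = 16.80

Let s = a+b. Mean gives a = μs = 0.60s; mode gives (a−1)/(s−2) = 0.605.
Substituting: 0.60s − 1 = 0.605(s−2) = 0.605s − 1.210, so -0.005s = -0.210 and s = 42.0000.
Then a = 0.60×42.0000 = 25.20 and b = s−a = 16.80.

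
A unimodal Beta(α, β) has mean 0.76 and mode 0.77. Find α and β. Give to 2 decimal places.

α = 41.04, β = 12.96

Let s = α+β. Mean gives α = μs = 0.76s; mode gives (α−1)/(s−2) = 0.77.
Substituting: 0.76s − 1 = 0.77(s−2) = 0.77s − 1.54, so -0.01s = -0.54 and s = 54.0000.
Then α = 0.76×54.0000 = 41.04 and β = s−α = 12.96.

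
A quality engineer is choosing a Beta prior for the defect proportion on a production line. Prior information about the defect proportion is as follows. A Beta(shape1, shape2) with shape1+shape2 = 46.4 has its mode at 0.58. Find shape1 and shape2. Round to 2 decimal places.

shape1 = 26.75, shape2 = 19.65

Since the density peak of Beta(shape1,shape2) is at (shape1−1)/(shape1+shape2−2),
shape1 = 1 + 0.58(46.4−2) = 26.75 and shape2 = 46.4 − 26.75 = 19.65.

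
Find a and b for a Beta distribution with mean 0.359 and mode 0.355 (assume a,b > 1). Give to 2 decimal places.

Let s = a+b. Mean gives a = μs = 0.359s; mode gives (a−1)/(s−2) = 0.355.
Substituting: 0.359s − 1 = 0.355(s−2) = 0.355s − 0.710, so 0.004s = 0.290 and s = 72.5000.
Then a = 0.359×72.5000 = 26.03 and b = s−a = 46.47.

a = 26.03, b = 46.47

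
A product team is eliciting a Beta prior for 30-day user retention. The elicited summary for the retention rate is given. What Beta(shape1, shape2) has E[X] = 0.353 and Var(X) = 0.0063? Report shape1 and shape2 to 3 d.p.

Let s = shape1+shape2. The Beta variance is μ(1−μ)/(s+1).
So s+1 = μ(1−μ)/σ² = (0.353×0.647)/0.0063 = 0.228391/0.0063 = 36.2525, giving s = 35.2525.
Then shape1 = μs = 0.353×35.2525 = 12.444 and shape2 = (1−μ)s = 0.647×35.2525 = 22.808.

shape1 = 12.444, shape2 = 22.808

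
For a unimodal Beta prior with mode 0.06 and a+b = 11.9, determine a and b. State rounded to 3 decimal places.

a = 1.594, b = 10.306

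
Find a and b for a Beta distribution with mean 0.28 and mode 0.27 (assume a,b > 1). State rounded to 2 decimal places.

a = 12.88, b = 33.12

Let s = a+b. Mean gives a = μs = 0.28s; mode gives (a−1)/(s−2) = 0.27.
Substituting: 0.28s − 1 = 0.27(s−2) = 0.27s − 0.54, so 0.01s = 0.46 and s = 46.0000.
Then a = 0.28×46.0000 = 12.88 and b = s−a = 33.12.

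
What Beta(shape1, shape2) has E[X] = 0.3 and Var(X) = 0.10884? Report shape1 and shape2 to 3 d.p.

Write ν = shape1+shape2; then shape1 = μν and Var = μ(1−μ)/(ν+1).
ν = μ(1−μ)/Var − 1 = 0.21/0.10884 − 1 = 0.9294.
shape1 = 0.3·0.9294 = 0.279, shape2 = 0.7·0.9294 = 0.651.

shape1 = 0.279, shape2 = 0.651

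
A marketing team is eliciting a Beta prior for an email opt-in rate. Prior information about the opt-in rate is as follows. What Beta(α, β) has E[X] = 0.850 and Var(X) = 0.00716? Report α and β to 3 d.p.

By moment matching, α+β = μ(1−μ)/σ² − 1 = (0.850·0.150)/0.00716 − 1 = 17.8073 − 1 = 16.8073.
Since α/(α+β) = μ, α = 0.850·16.8073 = 14.286 and β = 0.150·16.8073 = 2.521.

α = 14.286, β = 2.521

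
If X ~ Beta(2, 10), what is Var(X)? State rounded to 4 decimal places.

Var = αβ/[(α+β)²(α+β+1)] = (2×10)/(12²×13) = 20/1872 = 0.0107.

0.0107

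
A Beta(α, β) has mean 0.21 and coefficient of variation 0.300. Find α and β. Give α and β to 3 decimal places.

α = 8.568, β = 32.231

Var = (CV·μ)² = (0.300×0.21)² = 0.003969.
α+β = μ(1−μ)/Var − 1 = 0.1659/0.003969 − 1 = 40.7989.
Thus α = 0.21·40.7989 = 8.568 and β = 0.79·40.7989 = 32.231.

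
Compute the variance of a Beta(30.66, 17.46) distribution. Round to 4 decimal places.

0.0047

μ = 30.66/48.12 = 0.637157; Var = μ(1−μ)/(α+β+1) = 0.2311879/49.12 = 0.0047.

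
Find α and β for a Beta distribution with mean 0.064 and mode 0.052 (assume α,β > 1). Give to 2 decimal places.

α = 4.78, β = 69.89

With s = α+β: μ = α/s and mode = (α−1)/(s−2). Eliminating α = μs,
μs − 1 = m(s−2) ⇒ s(μ−m) = 1−2m ⇒ s = 0.896/0.012 = 74.6667.
So α = μs = 4.78, β = (1−μ)s = 69.89.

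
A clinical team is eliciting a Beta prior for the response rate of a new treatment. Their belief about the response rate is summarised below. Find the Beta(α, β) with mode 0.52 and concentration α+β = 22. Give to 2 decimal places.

α = 11.40, β = 10.60

For α,β>1 the mode is (α−1)/(α+β−2), so α = mode·(κ−2)+1 = 0.52×20+1 = 11.40.
And β = (1−mode)·(κ−2)+1 = 0.48×20+1 = 10.60.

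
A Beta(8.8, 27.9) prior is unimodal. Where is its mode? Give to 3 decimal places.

The density x^(α−1)(1−x)^(β−1) is maximised at (α−1)/(α+β−2) = 7.8/34.7 = 0.225.

0.225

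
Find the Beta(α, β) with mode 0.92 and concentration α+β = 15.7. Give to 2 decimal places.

α = 13.60, β = 2.10

Since the density peak of Beta(α,β) is at (α−1)/(α+β−2),
α = 1 + 0.92(15.7−2) = 13.60 and β = 15.7 − 13.60 = 2.10.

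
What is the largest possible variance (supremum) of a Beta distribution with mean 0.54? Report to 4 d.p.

0.2484

For fixed mean μ the Beta variance is μ(1−μ)/(α+β+1), increasing as α+β decreases.
Its least upper bound (not attained) is μ(1−μ) = 0.54·0.46 = 0.2484.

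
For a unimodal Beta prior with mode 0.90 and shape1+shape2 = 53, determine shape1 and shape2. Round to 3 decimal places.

shape1 = 46.900, shape2 = 6.100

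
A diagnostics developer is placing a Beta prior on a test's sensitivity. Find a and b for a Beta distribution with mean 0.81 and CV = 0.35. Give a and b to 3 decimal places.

Var = (CV·μ)² = (0.35×0.81)² = 0.080372.
a+b = μ(1−μ)/Var − 1 = 0.1539/0.080372 − 1 = 0.9148.
Thus a = 0.81·0.9148 = 0.741 and b = 0.19·0.9148 = 0.174.

a = 0.741, b = 0.174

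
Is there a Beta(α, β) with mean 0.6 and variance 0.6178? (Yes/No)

No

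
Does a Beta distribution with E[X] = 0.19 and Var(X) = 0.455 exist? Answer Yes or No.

For any Beta, Var(X) < E[X]·(1−E[X]).
Here μ(1−μ) = 0.19×0.81 = 0.1539, and 0.455 ≥ 0.1539.

No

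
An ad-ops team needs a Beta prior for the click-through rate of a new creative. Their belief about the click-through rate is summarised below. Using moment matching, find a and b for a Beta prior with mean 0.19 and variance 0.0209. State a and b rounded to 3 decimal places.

a = 1.209, b = 5.155

Write ν = a+b; then a = μν and Var = μ(1−μ)/(ν+1).
ν = μ(1−μ)/Var − 1 = 0.1539/0.0209 − 1 = 6.3636.
a = 0.19·6.3636 = 1.209, b = 0.81·6.3636 = 5.155.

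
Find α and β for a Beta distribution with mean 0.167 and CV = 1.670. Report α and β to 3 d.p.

Var = (CV·μ)² = (1.670×0.167)² = 0.077780.
α+β = μ(1−μ)/Var − 1 = 0.139111/0.077780 − 1 = 0.7885.
Thus α = 0.167·0.7885 = 0.132 and β = 0.833·0.7885 = 0.657.

α = 0.132, β = 0.657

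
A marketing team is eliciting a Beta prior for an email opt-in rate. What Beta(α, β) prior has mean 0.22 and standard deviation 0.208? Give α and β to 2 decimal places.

Variance = 0.208² = 0.043264. The moment-matching identity α+β = μ(1−μ)/Var − 1 gives
α+β = 0.1716/0.043264 − 1 = 2.9663, so α = μ·2.9663 = 0.65 and β = (1−μ)·2.9663 = 2.31.

α = 0.65, β = 2.31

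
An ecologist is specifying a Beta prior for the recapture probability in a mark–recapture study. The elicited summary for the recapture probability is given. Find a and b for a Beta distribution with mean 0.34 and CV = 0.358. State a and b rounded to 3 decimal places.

a = 4.810, b = 9.336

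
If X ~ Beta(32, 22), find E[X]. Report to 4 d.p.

The Beta mean is α/(α+β) = 32/(32+22) = 0.5926.

0.5926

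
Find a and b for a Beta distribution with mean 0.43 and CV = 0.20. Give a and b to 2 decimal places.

σ = CV·μ = 0.20×0.43 = 0.08600, so σ² = 0.007396.
s+1 = μ(1−μ)/σ² = 0.2451/0.007396 = 33.1395, so s = a+b = 32.1395.
a = μs = 13.82, b = (1−μ)s = 18.32.

a = 13.82, b = 18.32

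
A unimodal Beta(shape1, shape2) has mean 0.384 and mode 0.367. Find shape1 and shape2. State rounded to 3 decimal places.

With s = shape1+shape2: μ = shape1/s and mode = (shape1−1)/(s−2). Eliminating shape1 = μs,
μs − 1 = m(s−2) ⇒ s(μ−m) = 1−2m ⇒ s = 0.266/0.017 = 15.6471.
So shape1 = μs = 6.008, shape2 = (1−μ)s = 9.639.

shape1 = 6.008, shape2 = 9.639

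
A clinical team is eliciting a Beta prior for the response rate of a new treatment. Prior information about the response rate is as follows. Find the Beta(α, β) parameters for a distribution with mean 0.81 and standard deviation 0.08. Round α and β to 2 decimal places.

First σ² = 0.0064. Setting α = μn, β = (1−μ)n with n = α+β,
μ(1−μ)/(n+1) = 0.0064 ⇒ n+1 = 0.1539/0.0064 = 24.0469 ⇒ n = 23.0469.
Hence α = 0.81×23.0469 = 18.67, β = 0.19×23.0469 = 4.38.

α = 18.67, β = 4.38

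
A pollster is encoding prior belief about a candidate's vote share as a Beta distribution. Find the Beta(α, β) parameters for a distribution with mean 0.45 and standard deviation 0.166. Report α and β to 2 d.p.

α = 3.59, β = 4.39

Variance = 0.166² = 0.027556. The moment-matching identity α+β = μ(1−μ)/Var − 1 gives
α+β = 0.2475/0.027556 − 1 = 7.9817, so α = μ·7.9817 = 3.59 and β = (1−μ)·7.9817 = 4.39.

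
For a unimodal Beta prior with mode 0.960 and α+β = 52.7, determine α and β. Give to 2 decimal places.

α = 49.67, β = 3.03

Since the density peak of Beta(α,β) is at (α−1)/(α+β−2),
α = 1 + 0.960(52.7−2) = 49.67 and β = 52.7 − 49.67 = 3.03.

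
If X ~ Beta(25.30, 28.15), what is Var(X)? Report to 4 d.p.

α+β = 53.45 and αβ = 712.1950, so Var = αβ/[(α+β)²(α+β+1)] = 712.1950/155558.341125 = 0.0046.

0.0046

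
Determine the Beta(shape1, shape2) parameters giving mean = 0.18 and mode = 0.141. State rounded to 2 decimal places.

Let s = shape1+shape2. Mean gives shape1 = μs = 0.18s; mode gives (shape1−1)/(s−2) = 0.141.
Substituting: 0.18s − 1 = 0.141(s−2) = 0.141s − 0.282, so 0.039s = 0.718 and s = 18.4103.
Then shape1 = 0.18×18.4103 = 3.31 and shape2 = s−shape1 = 15.10.

shape1 = 3.31, shape2 = 15.10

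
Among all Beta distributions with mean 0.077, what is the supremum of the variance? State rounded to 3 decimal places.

0.071

For fixed mean μ the Beta variance is μ(1−μ)/(α+β+1), increasing as α+β decreases.
Its least upper bound (not attained) is μ(1−μ) = 0.077·0.923 = 0.071.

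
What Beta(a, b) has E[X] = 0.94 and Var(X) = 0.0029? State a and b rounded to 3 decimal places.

a = 17.341, b = 1.107

Let s = a+b. The Beta variance is μ(1−μ)/(s+1).
So s+1 = μ(1−μ)/σ² = (0.94×0.06)/0.0029 = 0.0564/0.0029 = 19.4483, giving s = 18.4483.
Then a = μs = 0.94×18.4483 = 17.341 and b = (1−μ)s = 0.06×18.4483 = 1.107.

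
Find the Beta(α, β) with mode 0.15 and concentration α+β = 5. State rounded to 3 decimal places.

α = 1.450, β = 3.550

For α,β>1 the mode is (α−1)/(α+β−2), so α = mode·(κ−2)+1 = 0.15×3+1 = 1.450.
And β = (1−mode)·(κ−2)+1 = 0.85×3+1 = 3.550.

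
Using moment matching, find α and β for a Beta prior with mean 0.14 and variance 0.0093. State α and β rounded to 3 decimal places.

α = 1.672, β = 10.274

Write ν = α+β; then α = μν and Var = μ(1−μ)/(ν+1).
ν = μ(1−μ)/Var − 1 = 0.1204/0.0093 − 1 = 11.9462.
α = 0.14·11.9462 = 1.672, β = 0.86·11.9462 = 10.274.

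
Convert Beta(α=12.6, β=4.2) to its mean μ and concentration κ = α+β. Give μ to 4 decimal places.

μ = 0.7500, κ = 16.8

κ = α+β = 12.6+4.2 = 16.8; μ = α/κ = 12.6/16.8 = 0.7500.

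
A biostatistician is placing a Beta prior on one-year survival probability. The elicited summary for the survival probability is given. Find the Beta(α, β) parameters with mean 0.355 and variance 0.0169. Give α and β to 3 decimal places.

α = 4.455, β = 8.094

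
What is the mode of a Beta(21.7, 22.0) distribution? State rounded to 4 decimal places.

With α,β > 1, mode = (α−1)/(α+β−2) = 20.7/41.7 = 0.4964.

0.4964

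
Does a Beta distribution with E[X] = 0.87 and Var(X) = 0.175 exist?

For any Beta, Var(X) < E[X]·(1−E[X]).
Here μ(1−μ) = 0.87×0.13 = 0.1131, and 0.175 ≥ 0.1131.

No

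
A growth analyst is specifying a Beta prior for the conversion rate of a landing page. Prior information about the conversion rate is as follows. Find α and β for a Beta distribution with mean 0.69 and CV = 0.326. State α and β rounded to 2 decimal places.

α = 2.23, β = 1.00

σ = CV·μ = 0.326×0.69 = 0.22494, so σ² = 0.050598.
s+1 = μ(1−μ)/σ² = 0.2139/0.050598 = 4.2274, so s = α+β = 3.2274.
α = μs = 2.23, β = (1−μ)s = 1.00.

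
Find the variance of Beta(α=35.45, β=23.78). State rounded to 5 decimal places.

μ = 35.45/59.23 = 0.598514; Var = μ(1−μ)/(α+β+1) = 0.2402949/60.23 = 0.00399.

0.00399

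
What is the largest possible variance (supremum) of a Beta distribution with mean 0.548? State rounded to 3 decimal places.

0.248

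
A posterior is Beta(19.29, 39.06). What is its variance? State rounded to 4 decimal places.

α+β = 58.35 and αβ = 753.4674, so Var = αβ/[(α+β)²(α+β+1)] = 753.4674/202070.280375 = 0.0037.

0.0037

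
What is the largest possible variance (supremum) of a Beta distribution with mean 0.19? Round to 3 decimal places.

0.154

Var = μ(1−μ)/(α+β+1), which approaches μ(1−μ) as α+β → 0.
So the supremum is μ(1−μ) = 0.19×0.81 = 0.154.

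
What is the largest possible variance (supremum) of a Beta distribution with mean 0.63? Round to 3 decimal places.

For fixed mean μ the Beta variance is μ(1−μ)/(α+β+1), increasing as α+β decreases.
Its least upper bound (not attained) is μ(1−μ) = 0.63·0.37 = 0.233.

0.233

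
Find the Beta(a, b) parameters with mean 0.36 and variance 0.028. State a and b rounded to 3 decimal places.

a = 2.602, b = 4.626

By moment matching, a+b = μ(1−μ)/σ² − 1 = (0.36·0.64)/0.028 − 1 = 8.2286 − 1 = 7.2286.
Since a/(a+b) = μ, a = 0.36·7.2286 = 2.602 and b = 0.64·7.2286 = 4.626.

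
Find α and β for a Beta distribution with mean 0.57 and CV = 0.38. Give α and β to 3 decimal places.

σ = CV·μ = 0.38×0.57 = 0.21660, so σ² = 0.046916.
s+1 = μ(1−μ)/σ² = 0.2451/0.046916 = 5.2243, so s = α+β = 4.2243.
α = μs = 2.408, β = (1−μ)s = 1.816.

α = 2.408, β = 1.816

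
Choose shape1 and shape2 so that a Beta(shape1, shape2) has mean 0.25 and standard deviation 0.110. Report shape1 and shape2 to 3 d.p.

Variance = 0.110² = 0.012100. The moment-matching identity shape1+shape2 = μ(1−μ)/Var − 1 gives
shape1+shape2 = 0.1875/0.012100 − 1 = 14.4959, so shape1 = μ·14.4959 = 3.624 and shape2 = (1−μ)·14.4959 = 10.872.

shape1 = 3.624, shape2 = 10.872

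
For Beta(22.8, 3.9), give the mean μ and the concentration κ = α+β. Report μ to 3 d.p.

κ = α+β = 22.8+3.9 = 26.7; μ = α/κ = 22.8/26.7 = 0.854.

μ = 0.854, κ = 26.7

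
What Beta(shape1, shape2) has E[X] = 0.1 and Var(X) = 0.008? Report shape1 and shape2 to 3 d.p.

shape1 = 1.025, shape2 = 9.225

By moment matching, shape1+shape2 = μ(1−μ)/σ² − 1 = (0.1·0.9)/0.008 − 1 = 11.2500 − 1 = 10.2500.
Since shape1/(shape1+shape2) = μ, shape1 = 0.1·10.2500 = 1.025 and shape2 = 0.9·10.2500 = 9.225.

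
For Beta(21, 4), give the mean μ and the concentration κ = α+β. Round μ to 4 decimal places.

κ = α+β = 21+4 = 25; μ = α/κ = 21/25 = 0.8400.

μ = 0.8400, κ = 25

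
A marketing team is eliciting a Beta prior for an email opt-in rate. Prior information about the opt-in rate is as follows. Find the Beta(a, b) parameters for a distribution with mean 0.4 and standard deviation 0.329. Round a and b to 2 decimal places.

σ² = 0.329² = 0.108241.
With s = a+b, Var = μ(1−μ)/(s+1), so s+1 = (0.4×0.6)/0.108241 = 2.2173 and s = 1.2173.
a = μs = 0.49, b = (1−μ)s = 0.73.

a = 0.49, b = 0.73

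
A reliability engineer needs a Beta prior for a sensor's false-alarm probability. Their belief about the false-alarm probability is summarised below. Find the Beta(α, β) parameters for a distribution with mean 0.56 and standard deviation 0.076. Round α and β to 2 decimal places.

σ² = 0.076² = 0.005776.
With s = α+β, Var = μ(1−μ)/(s+1), so s+1 = (0.56×0.44)/0.005776 = 42.6593 and s = 41.6593.
α = μs = 23.33, β = (1−μ)s = 18.33.

α = 23.33, β = 18.33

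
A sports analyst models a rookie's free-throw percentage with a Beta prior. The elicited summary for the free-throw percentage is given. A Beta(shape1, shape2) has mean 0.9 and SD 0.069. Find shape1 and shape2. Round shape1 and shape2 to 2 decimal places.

shape1 = 16.11, shape2 = 1.79

Variance = 0.069² = 0.004761. The moment-matching identity shape1+shape2 = μ(1−μ)/Var − 1 gives
shape1+shape2 = 0.09/0.004761 − 1 = 17.9036, so shape1 = μ·17.9036 = 16.11 and shape2 = (1−μ)·17.9036 = 1.79.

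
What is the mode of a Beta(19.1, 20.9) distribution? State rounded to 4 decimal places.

0.4763

With α,β > 1, mode = (α−1)/(α+β−2) = 18.1/38.0 = 0.4763.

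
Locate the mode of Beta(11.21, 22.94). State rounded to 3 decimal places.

0.318

With α,β > 1, mode = (α−1)/(α+β−2) = 10.21/32.15 = 0.318.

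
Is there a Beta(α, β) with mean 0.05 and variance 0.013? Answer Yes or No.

For any Beta, Var(X) < E[X]·(1−E[X]).
Here μ(1−μ) = 0.05×0.95 = 0.0475, and 0.013 < 0.0475.

Yes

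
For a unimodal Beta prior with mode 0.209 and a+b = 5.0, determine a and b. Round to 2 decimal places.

Since the density peak of Beta(a,b) is at (a−1)/(a+b−2),
a = 1 + 0.209(5.0−2) = 1.63 and b = 5.0 − 1.63 = 3.37.

a = 1.63, b = 3.37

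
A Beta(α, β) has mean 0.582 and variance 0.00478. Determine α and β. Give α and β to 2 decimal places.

α = 29.04, β = 20.86

Let s = α+β. The Beta variance is μ(1−μ)/(s+1).
So s+1 = μ(1−μ)/σ² = (0.582×0.418)/0.00478 = 0.243276/0.00478 = 50.8946, giving s = 49.8946.
Then α = μs = 0.582×49.8946 = 29.04 and β = (1−μ)s = 0.418×49.8946 = 20.86.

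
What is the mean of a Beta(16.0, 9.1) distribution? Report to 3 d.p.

0.637

The Beta mean is α/(α+β) = 16.0/(16.0+9.1) = 0.637.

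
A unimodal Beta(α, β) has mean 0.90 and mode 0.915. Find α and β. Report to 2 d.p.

With s = α+β: μ = α/s and mode = (α−1)/(s−2). Eliminating α = μs,
μs − 1 = m(s−2) ⇒ s(μ−m) = 1−2m ⇒ s = -0.830/-0.015 = 55.3333.
So α = μs = 49.80, β = (1−μ)s = 5.53.

α = 49.80, β = 5.53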